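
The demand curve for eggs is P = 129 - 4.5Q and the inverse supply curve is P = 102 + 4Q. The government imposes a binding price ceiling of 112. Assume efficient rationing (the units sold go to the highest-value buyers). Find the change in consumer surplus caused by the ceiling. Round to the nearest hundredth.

Free-market equilibrium: 129 - 4.5Q = 102 + 4Q gives Q* = 3.1765, P* = 114.7059.
At P = 112, sellers supply (112 - 102)/4 = 2.5 while buyers want more, so the quantity traded is 2.5 at price 112.
CS goes from (1/2)(3.1765)(14.2941) = 22.7024 to 28.4375 (computed as (129 - 112)(2.5) - (1/2)(4.5)(2.5)^2), a change of 5.7351.

5.74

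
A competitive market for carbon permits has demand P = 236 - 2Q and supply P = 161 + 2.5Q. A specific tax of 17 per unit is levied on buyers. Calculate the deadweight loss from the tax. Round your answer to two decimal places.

Without the tax, 236 - 2Q = 161 + 2.5Q so Q* = 16.6667 and P* = 202.6667.
A tax on buyers shifts demand down by 17: (236 - 17) - 2Q = 161 + 2.5Q, so Q_t = 12.8889. Buyers pay P_b = 210.2222; sellers receive P_s = P_b - 17 = 193.2222.
The welfare triangle lost has base Q* - Q_t = 3.7778 and height t = 17, so DWL = (1/2)(3.7778)(17) = 32.1111.

32.11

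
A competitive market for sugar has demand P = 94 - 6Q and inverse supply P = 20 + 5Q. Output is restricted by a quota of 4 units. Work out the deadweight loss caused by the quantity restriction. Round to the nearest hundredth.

Unrestricted equilibrium: Q* = (94 - 20)/(6 + 5) = 6.7273.
At Q = 4 the demand price is 94 - 6(4) = 70 and the supply price is 20 + 5(4) = 40.
Deadweight loss is the triangle between the curves from 4 to 6.7273: (1/2)(70 - 40)(6.7273 - 4) = 40.9091.

40.91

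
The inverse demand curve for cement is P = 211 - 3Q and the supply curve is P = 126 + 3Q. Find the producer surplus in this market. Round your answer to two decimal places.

Setting demand equal to supply, 85 = 6Q, so Q* = 14.1667 and P* = 168.5.
PS is the area between P* and the supply curve from 0 to Q*: (1/2)(14.1667)(42.5) = 301.0417.

301.04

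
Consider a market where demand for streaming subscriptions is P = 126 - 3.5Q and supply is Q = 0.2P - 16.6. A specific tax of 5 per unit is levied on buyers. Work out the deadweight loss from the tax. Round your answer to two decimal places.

1.47

Rewriting supply in inverse form: P = 83 + 5Q.
Without the tax, 126 - 3.5Q = 83 + 5Q so Q* = 5.0588 and P* = 108.2941.
With the tax, buyers' net willingness to pay falls by 5: (126 - 5) - 3.5Q = 83 + 5Q, so Q_t = 4.4706. Buyers pay P_b = 110.3529; sellers receive P_s = P_b - 5 = 105.3529.
The welfare triangle lost has base Q* - Q_t = 0.5882 and height t = 5, so DWL = (1/2)(0.5882)(5) = 1.4706.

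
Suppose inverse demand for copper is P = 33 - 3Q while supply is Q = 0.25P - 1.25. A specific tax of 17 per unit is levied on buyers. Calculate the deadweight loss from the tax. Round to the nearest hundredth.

Rewriting supply in inverse form: P = 5 + 4Q.
Pre-tax equilibrium: 33 - 3Q = 5 + 4Q gives Q* = 4, P* = 21.
With the tax, buyers' net willingness to pay falls by 17: (33 - 17) - 3Q = 5 + 4Q, so Q_t = 1.5714. Buyers pay P_b = 28.2857; sellers receive P_s = P_b - 17 = 11.2857.
The welfare triangle lost has base Q* - Q_t = 2.4286 and height t = 17, so DWL = (1/2)(2.4286)(17) = 20.6429.

20.64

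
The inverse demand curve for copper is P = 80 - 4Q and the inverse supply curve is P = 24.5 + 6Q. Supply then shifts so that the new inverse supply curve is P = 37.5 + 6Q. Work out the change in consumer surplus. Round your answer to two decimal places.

Initial equilibrium: Q_0 = 5.55, P_0 = 57.8; CS_0 = (1/2)(5.55)(22.2) = 61.605, PS_0 = (1/2)(5.55)(33.3) = 92.4075.
New equilibrium: 80 - 4Q = 37.5 + 6Q gives Q_1 = 4.25, P_1 = 63; CS_1 = 36.125, PS_1 = 54.1875.
Change in consumer surplus = 36.125 - 61.605 = -25.48.

-25.48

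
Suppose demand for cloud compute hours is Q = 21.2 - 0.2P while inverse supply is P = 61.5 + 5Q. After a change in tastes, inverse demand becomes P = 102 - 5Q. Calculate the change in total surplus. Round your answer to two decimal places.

-17.00

Rewriting demand in inverse form: P = 106 - 5Q.
Initial equilibrium: Q_0 = 4.45, P_0 = 83.75; CS_0 = (1/2)(4.45)(22.25) = 49.5063, PS_0 = (1/2)(4.45)(22.25) = 49.5063.
New equilibrium: 102 - 5Q = 61.5 + 5Q gives Q_1 = 4.05, P_1 = 81.75; CS_1 = 41.0063, PS_1 = 41.0063.
Change in total surplus = (41.0063 + 41.0063) - (49.5063 + 49.5063) = -17.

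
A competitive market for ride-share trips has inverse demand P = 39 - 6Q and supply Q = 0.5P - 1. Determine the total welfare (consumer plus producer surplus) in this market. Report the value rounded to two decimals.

85.56

Rewriting supply in inverse form: P = 2 + 2Q.
Setting demand equal to supply, 37 = 8Q, so Q* = 4.625 and P* = 11.25.
CS = (1/2)(4.625)(27.75) = 64.1719 and PS = (1/2)(4.625)(9.25) = 21.3906, so total surplus = 85.5625.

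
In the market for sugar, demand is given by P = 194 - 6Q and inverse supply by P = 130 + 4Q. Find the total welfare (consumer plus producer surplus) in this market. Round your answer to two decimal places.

204.80

Setting demand equal to supply, 64 = 10Q, so Q* = 6.4 and P* = 155.6.
CS = (1/2)(6.4)(38.4) = 122.88 and PS = (1/2)(6.4)(25.6) = 81.92, so total surplus = 204.8.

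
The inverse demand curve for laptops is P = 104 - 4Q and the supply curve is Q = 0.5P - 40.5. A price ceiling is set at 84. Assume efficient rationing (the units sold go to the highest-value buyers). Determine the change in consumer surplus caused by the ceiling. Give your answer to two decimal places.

-3.89

Rewriting supply in inverse form: P = 81 + 2Q.
Without the control, 104 - 4Q = 81 + 2Q so Q* = 3.8333 and P* = 88.6667.
At P = 84, sellers supply (84 - 81)/2 = 1.5 while buyers want more, so the quantity traded is 1.5 at price 84.
CS goes from (1/2)(3.8333)(15.3333) = 29.3889 to 25.5 (computed as (104 - 84)(1.5) - (1/2)(4)(1.5)^2), a change of -3.8889.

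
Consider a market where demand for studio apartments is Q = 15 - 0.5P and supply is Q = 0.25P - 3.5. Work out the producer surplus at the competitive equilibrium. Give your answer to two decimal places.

14.22

Rewriting demand in inverse form: P = 30 - 2Q.
Rewriting supply in inverse form: P = 14 + 4Q.
Equilibrium: 30 - 2Q = 14 + 4Q, so Q* = 2.6667 and P* = 24.6667.
Producer surplus is the triangle above supply below P*: (1/2)(2.6667)(24.6667 - 14) = (1/2)(2.6667)(10.6667) = 14.2222.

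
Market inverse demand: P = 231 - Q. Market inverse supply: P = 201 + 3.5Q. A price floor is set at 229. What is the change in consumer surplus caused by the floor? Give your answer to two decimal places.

-20.22

Without the control, 231 - Q = 201 + 3.5Q so Q* = 6.6667 and P* = 224.3333.
At P = 229, buyers demand (231 - 229)/1 = 2 while sellers would supply more, so the quantity traded is 2 at price 229.
CS goes from (1/2)(6.6667)(6.6667) = 22.2222 to 2 (computed as (231 - 229)(2) - (1/2)(1)(2)^2), a change of -20.2222.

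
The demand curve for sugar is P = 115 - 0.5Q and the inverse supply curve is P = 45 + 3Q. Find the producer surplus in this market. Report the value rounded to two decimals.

600.00

Equilibrium: 115 - 0.5Q = 45 + 3Q, so Q* = 20 and P* = 105.
Producer surplus is the triangle above supply below P*: (1/2)(20)(105 - 45) = (1/2)(20)(60) = 600.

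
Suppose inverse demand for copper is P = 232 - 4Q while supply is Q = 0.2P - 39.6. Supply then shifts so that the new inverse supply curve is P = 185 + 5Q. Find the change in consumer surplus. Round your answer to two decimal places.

26.00

Rewriting supply in inverse form: P = 198 + 5Q.
Initial equilibrium: Q_0 = 3.7778, P_0 = 216.8889; CS_0 = (1/2)(3.7778)(15.1111) = 28.5432, PS_0 = (1/2)(3.7778)(18.8889) = 35.679.
New equilibrium: 232 - 4Q = 185 + 5Q gives Q_1 = 5.2222, P_1 = 211.1111; CS_1 = 54.5432, PS_1 = 68.179.
Change in consumer surplus = 54.5432 - 28.5432 = 26.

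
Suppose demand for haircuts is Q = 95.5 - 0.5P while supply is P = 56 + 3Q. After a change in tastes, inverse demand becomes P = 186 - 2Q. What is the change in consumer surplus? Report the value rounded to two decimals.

Rewriting demand in inverse form: P = 191 - 2Q.
Initial equilibrium: Q_0 = 27, P_0 = 137; CS_0 = (1/2)(27)(54) = 729, PS_0 = (1/2)(27)(81) = 1093.5.
New equilibrium: 186 - 2Q = 56 + 3Q gives Q_1 = 26, P_1 = 134; CS_1 = 676, PS_1 = 1014.
Change in consumer surplus = 676 - 729 = -53.

-53.00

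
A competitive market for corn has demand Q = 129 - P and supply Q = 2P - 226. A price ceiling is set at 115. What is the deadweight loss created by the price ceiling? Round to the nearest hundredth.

33.33

Rewriting demand in inverse form: P = 129 - Q.
Rewriting supply in inverse form: P = 113 + 0.5Q.
Without the control, 129 - Q = 113 + 0.5Q so Q* = 10.6667 and P* = 118.3333.
At the ceiling price 115, quantity supplied is (115 - 113)/0.5 = 4; supply is the short side, so Q = 4 trades at P = 115.
At Q = 4 the demand price is 125 and the supply price is 115. Deadweight loss is the triangle between the curves from 4 to 10.6667: (1/2)(125 - 115)(10.6667 - 4) = 33.3333.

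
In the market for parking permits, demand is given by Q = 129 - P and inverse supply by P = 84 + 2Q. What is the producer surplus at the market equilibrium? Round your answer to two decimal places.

Rewriting demand in inverse form: P = 129 - Q.
Equilibrium: 129 - Q = 84 + 2Q, so Q* = 15 and P* = 114.
PS is the area between P* and the supply curve from 0 to Q*: (1/2)(15)(30) = 225.

225.00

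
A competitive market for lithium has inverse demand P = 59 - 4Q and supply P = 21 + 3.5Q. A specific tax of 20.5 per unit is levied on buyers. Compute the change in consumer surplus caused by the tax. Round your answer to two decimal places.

-40.45

Without the tax, 59 - 4Q = 21 + 3.5Q so Q* = 5.0667 and P* = 38.7333.
A tax on buyers shifts demand down by 20.5: (59 - 20.5) - 4Q = 21 + 3.5Q, so Q_t = 2.3333. Buyers pay P_b = 49.6667; sellers receive P_s = P_b - 20.5 = 29.1667.
Consumers lose the trapezoid between P* and P_b out to Q_t plus the triangle from Q_t to Q*: change in CS = 10.8889 - 51.3422 = -40.4533.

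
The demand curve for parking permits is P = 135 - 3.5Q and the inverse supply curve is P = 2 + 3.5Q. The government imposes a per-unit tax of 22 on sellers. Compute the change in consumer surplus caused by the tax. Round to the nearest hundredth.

Without the tax, 135 - 3.5Q = 2 + 3.5Q so Q* = 19 and P* = 68.5.
With the tax, sellers need 22 more per unit: 135 - 3.5Q = 2 + 3.5Q + 22, so Q_t = 15.8571. Buyers pay P_b = 79.5; sellers receive P_s = P_b - 22 = 57.5.
Consumers lose the trapezoid between P* and P_b out to Q_t plus the triangle from Q_t to Q*: change in CS = 440.0357 - 631.75 = -191.7143.

-191.71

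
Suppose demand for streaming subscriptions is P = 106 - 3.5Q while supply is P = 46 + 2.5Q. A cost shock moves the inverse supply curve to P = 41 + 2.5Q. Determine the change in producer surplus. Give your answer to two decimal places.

21.70

Initial equilibrium: Q_0 = 10, P_0 = 71; CS_0 = (1/2)(10)(35) = 175, PS_0 = (1/2)(10)(25) = 125.
New equilibrium: 106 - 3.5Q = 41 + 2.5Q gives Q_1 = 10.8333, P_1 = 68.0833; CS_1 = 205.3819, PS_1 = 146.7014.
Change in producer surplus = 146.7014 - 125 = 21.7014.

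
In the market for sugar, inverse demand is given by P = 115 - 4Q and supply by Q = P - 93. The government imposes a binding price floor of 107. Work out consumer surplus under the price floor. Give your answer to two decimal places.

8.00

Rewriting supply in inverse form: P = 93 + Q.
Without the control, 115 - 4Q = 93 + Q so Q* = 4.4 and P* = 97.4.
At the floor price 107, quantity demanded is (115 - 107)/4 = 2; demand is the short side, so Q = 2 trades at P = 107.
CS is the triangle under demand above 107: (1/2)(2)(115 - 107) = 8.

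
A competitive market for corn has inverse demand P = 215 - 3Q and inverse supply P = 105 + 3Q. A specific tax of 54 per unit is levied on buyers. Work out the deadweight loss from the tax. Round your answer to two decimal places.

243.00

Pre-tax equilibrium: 215 - 3Q = 105 + 3Q gives Q* = 18.3333, P* = 160.
With the tax, buyers' net willingness to pay falls by 54: (215 - 54) - 3Q = 105 + 3Q, so Q_t = 9.3333. Buyers pay P_b = 187; sellers receive P_s = P_b - 54 = 133.
Deadweight loss is the triangle between the curves from Q_t to Q*: (1/2)(18.3333 - 9.3333)(54) = 243.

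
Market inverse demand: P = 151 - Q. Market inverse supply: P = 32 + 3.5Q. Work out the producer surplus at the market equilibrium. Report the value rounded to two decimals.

Set 151 - Q = 32 + 3.5Q, which gives 119 = 4.5Q, so Q* = 26.4444 and P* = 151 - (26.4444) = 124.5556.
Producer surplus is the triangle above supply below P*: (1/2)(26.4444)(124.5556 - 32) = (1/2)(26.4444)(92.5556) = 1223.7901.

1223.79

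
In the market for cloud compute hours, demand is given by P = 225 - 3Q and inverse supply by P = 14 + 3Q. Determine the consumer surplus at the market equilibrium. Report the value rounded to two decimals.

1855.04

Set 225 - 3Q = 14 + 3Q, which gives 211 = 6Q, so Q* = 35.1667 and P* = 225 - 3(35.1667) = 119.5.
Consumer surplus is the triangle under demand above P*: (1/2)(35.1667)(225 - 119.5) = (1/2)(35.1667)(105.5) = 1855.0417.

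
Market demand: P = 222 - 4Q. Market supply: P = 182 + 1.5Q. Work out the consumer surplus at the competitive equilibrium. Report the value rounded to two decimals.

105.79

Set 222 - 4Q = 182 + 1.5Q, which gives 40 = 5.5Q, so Q* = 7.2727 and P* = 222 - 4(7.2727) = 192.9091.
Consumer surplus is the triangle under demand above P*: (1/2)(7.2727)(222 - 192.9091) = (1/2)(7.2727)(29.0909) = 105.7851.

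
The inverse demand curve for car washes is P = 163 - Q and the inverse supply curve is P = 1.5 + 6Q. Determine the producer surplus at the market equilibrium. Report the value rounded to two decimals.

Equilibrium: 163 - Q = 1.5 + 6Q, so Q* = 23.0714 and P* = 139.9286.
The supply curve's price intercept is 1.5, so PS = (1/2)(Q*)(P* - 1.5) = (1/2)(23.0714)(138.4286) = 1596.8724.

1596.87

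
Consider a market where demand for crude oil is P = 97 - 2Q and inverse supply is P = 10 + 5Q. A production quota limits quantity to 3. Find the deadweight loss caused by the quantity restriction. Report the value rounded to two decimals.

311.14

Without the quota, 97 - 2Q = 10 + 5Q gives Q* = 12.4286.
At Q = 3 the demand price is 97 - 2(3) = 91 and the supply price is 10 + 5(3) = 25.
DWL = (1/2)(gap between curves at 3) x (Q* - 3) = (1/2)(66)(9.4286) = 311.1429.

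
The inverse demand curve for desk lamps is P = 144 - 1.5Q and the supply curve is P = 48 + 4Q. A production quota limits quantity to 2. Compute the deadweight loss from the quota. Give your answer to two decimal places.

Unrestricted equilibrium: Q* = (144 - 48)/(1.5 + 4) = 17.4545.
At Q = 2 the demand price is 144 - 1.5(2) = 141 and the supply price is 48 + 4(2) = 56.
Deadweight loss is the triangle between the curves from 2 to 17.4545: (1/2)(141 - 56)(17.4545 - 2) = 656.8182.

656.82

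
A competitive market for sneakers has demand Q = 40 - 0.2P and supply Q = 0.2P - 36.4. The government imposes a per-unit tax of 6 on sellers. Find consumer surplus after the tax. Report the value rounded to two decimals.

3.60

Rewriting demand in inverse form: P = 200 - 5Q.
Rewriting supply in inverse form: P = 182 + 5Q.
Pre-tax equilibrium: 200 - 5Q = 182 + 5Q gives Q* = 1.8, P* = 191.
A tax on sellers shifts supply up by 6: 200 - 5Q = 182 + 5Q + 6, so Q_t = 1.2. Buyers pay P_b = 194; sellers receive P_s = P_b - 6 = 188.
CS = (1/2)(Q_t)(200 - P_b) = (1/2)(1.2)(6) = 3.6.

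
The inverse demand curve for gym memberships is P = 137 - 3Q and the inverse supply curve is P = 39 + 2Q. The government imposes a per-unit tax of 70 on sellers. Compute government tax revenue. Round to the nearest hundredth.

392.00

Pre-tax equilibrium: 137 - 3Q = 39 + 2Q gives Q* = 19.6, P* = 78.2.
A tax on sellers shifts supply up by 70: 137 - 3Q = 39 + 2Q + 70, so Q_t = 5.6. Buyers pay P_b = 120.2; sellers receive P_s = P_b - 70 = 50.2.
Revenue is the tax times quantity traded: 70 x 5.6 = 392.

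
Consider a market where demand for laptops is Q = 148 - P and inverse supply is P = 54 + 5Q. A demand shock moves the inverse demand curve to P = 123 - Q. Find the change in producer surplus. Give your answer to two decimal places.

-282.99

Rewriting demand in inverse form: P = 148 - Q.
Initial equilibrium: Q_0 = 15.6667, P_0 = 132.3333; CS_0 = (1/2)(15.6667)(15.6667) = 122.7222, PS_0 = (1/2)(15.6667)(78.3333) = 613.6111.
New equilibrium: 123 - Q = 54 + 5Q gives Q_1 = 11.5, P_1 = 111.5; CS_1 = 66.125, PS_1 = 330.625.
Change in producer surplus = 330.625 - 613.6111 = -282.9861.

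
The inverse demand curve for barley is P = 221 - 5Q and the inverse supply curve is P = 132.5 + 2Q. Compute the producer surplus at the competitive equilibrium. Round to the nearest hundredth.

159.84

Setting demand equal to supply, 88.5 = 7Q, so Q* = 12.6429 and P* = 157.7857.
The supply curve's price intercept is 132.5, so PS = (1/2)(Q*)(P* - 132.5) = (1/2)(12.6429)(25.2857) = 159.8418.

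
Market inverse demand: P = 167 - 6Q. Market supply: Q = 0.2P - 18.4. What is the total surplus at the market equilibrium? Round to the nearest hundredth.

255.68

Rewriting supply in inverse form: P = 92 + 5Q.
Equilibrium: 167 - 6Q = 92 + 5Q, so Q* = 6.8182 and P* = 126.0909.
CS = (1/2)(6.8182)(40.9091) = 139.4628 and PS = (1/2)(6.8182)(34.0909) = 116.219, so total surplus = 255.6818.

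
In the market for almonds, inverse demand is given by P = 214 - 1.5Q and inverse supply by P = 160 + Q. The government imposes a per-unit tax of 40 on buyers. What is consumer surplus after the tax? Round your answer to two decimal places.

Without the tax, 214 - 1.5Q = 160 + Q so Q* = 21.6 and P* = 181.6.
With the tax, buyers' net willingness to pay falls by 40: (214 - 40) - 1.5Q = 160 + Q, so Q_t = 5.6. Buyers pay P_b = 205.6; sellers receive P_s = P_b - 40 = 165.6.
Consumer surplus is the triangle under demand above P_b: (1/2)(5.6)(214 - 205.6) = 23.52.

23.52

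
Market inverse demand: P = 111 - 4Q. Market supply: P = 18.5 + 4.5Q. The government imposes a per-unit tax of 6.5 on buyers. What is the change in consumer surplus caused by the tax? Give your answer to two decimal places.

Without the tax, 111 - 4Q = 18.5 + 4.5Q so Q* = 10.8824 and P* = 67.4706.
A tax on buyers shifts demand down by 6.5: (111 - 6.5) - 4Q = 18.5 + 4.5Q, so Q_t = 10.1176. Buyers pay P_b = 70.5294; sellers receive P_s = P_b - 6.5 = 64.0294.
CS falls from (1/2)(10.8824)(43.5294) = 236.8512 to (1/2)(10.1176)(40.4706) = 204.7336, a change of -32.1176.

-32.12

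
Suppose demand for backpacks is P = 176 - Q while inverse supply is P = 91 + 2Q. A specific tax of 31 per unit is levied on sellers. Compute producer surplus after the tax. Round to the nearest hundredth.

324.00

Pre-tax equilibrium: 176 - Q = 91 + 2Q gives Q* = 28.3333, P* = 147.6667.
A tax on sellers shifts supply up by 31: 176 - Q = 91 + 2Q + 31, so Q_t = 18. Buyers pay P_b = 158; sellers receive P_s = P_b - 31 = 127.
Producer surplus is the triangle above supply below P_s: (1/2)(18)(127 - 91) = 324.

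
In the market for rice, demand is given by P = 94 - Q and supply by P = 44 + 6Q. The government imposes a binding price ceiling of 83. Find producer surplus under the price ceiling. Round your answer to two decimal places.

Without the control, 94 - Q = 44 + 6Q so Q* = 7.1429 and P* = 86.8571.
At P = 83, sellers supply (83 - 44)/6 = 6.5 while buyers want more, so the quantity traded is 6.5 at price 83.
PS is the triangle above supply below 83: (1/2)(6.5)(83 - 44) = 126.75.

126.75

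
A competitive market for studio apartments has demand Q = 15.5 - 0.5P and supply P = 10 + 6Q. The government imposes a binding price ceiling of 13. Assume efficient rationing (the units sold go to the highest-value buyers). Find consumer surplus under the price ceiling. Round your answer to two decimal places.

Rewriting demand in inverse form: P = 31 - 2Q.
Free-market equilibrium: 31 - 2Q = 10 + 6Q gives Q* = 2.625, P* = 25.75.
At the ceiling price 13, quantity supplied is (13 - 10)/6 = 0.5; supply is the short side, so Q = 0.5 trades at P = 13.
The demand price at Q = 0.5 is 30. CS is the trapezoid between demand and 13 over [0, 0.5]: (1/2)[(31 - 13) + (30 - 13)](0.5) = 8.75.

8.75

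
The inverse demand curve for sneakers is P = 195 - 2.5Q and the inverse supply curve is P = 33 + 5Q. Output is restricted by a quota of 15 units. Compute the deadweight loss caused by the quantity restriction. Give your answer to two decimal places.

163.35

Without the quota, 195 - 2.5Q = 33 + 5Q gives Q* = 21.6.
At Q = 15 the demand price is 195 - 2.5(15) = 157.5 and the supply price is 33 + 5(15) = 108.
DWL = (1/2)(gap between curves at 15) x (Q* - 15) = (1/2)(49.5)(6.6) = 163.35.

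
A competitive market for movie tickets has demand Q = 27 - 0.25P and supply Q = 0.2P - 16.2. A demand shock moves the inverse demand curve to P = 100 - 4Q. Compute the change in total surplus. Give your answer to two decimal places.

Rewriting demand in inverse form: P = 108 - 4Q.
Rewriting supply in inverse form: P = 81 + 5Q.
Initial equilibrium: Q_0 = 3, P_0 = 96; CS_0 = (1/2)(3)(12) = 18, PS_0 = (1/2)(3)(15) = 22.5.
New equilibrium: 100 - 4Q = 81 + 5Q gives Q_1 = 2.1111, P_1 = 91.5556; CS_1 = 8.9136, PS_1 = 11.142.
Change in total surplus = (8.9136 + 11.142) - (18 + 22.5) = -20.4444.

-20.44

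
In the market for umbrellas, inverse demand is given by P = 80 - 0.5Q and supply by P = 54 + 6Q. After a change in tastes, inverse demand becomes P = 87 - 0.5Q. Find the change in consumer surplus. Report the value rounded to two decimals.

2.44

Initial equilibrium: Q_0 = 4, P_0 = 78; CS_0 = (1/2)(4)(2) = 4, PS_0 = (1/2)(4)(24) = 48.
New equilibrium: 87 - 0.5Q = 54 + 6Q gives Q_1 = 5.0769, P_1 = 84.4615; CS_1 = 6.4438, PS_1 = 77.3254.
Change in consumer surplus = 6.4438 - 4 = 2.4438.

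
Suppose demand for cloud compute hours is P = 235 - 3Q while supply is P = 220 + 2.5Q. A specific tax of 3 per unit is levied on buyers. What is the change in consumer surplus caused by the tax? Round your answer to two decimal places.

Without the tax, 235 - 3Q = 220 + 2.5Q so Q* = 2.7273 and P* = 226.8182.
A tax on buyers shifts demand down by 3: (235 - 3) - 3Q = 220 + 2.5Q, so Q_t = 2.1818. Buyers pay P_b = 228.4545; sellers receive P_s = P_b - 3 = 225.4545.
CS falls from (1/2)(2.7273)(8.1818) = 11.157 to (1/2)(2.1818)(6.5455) = 7.1405, a change of -4.0165.

-4.02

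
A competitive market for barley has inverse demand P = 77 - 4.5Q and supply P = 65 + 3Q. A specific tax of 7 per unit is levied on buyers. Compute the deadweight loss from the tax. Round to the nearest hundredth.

3.27

Without the tax, 77 - 4.5Q = 65 + 3Q so Q* = 1.6 and P* = 69.8.
With the tax, buyers' net willingness to pay falls by 7: (77 - 7) - 4.5Q = 65 + 3Q, so Q_t = 0.6667. Buyers pay P_b = 74; sellers receive P_s = P_b - 7 = 67.
Deadweight loss is the triangle between the curves from Q_t to Q*: (1/2)(1.6 - 0.6667)(7) = 3.2667.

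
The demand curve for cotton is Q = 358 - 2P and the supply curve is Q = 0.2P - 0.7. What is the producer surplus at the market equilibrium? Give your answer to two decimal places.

2545.48

Rewriting demand in inverse form: P = 179 - 0.5Q.
Rewriting supply in inverse form: P = 3.5 + 5Q.
Equilibrium: 179 - 0.5Q = 3.5 + 5Q, so Q* = 31.9091 and P* = 163.0455.
PS is the area between P* and the supply curve from 0 to Q*: (1/2)(31.9091)(159.5455) = 2545.4752.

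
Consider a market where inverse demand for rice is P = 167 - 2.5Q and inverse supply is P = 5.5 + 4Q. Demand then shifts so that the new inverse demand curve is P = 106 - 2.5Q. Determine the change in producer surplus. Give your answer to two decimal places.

Initial equilibrium: Q_0 = 24.8462, P_0 = 104.8846; CS_0 = (1/2)(24.8462)(62.1154) = 771.6642, PS_0 = (1/2)(24.8462)(99.3846) = 1234.6627.
New equilibrium: 106 - 2.5Q = 5.5 + 4Q gives Q_1 = 15.4615, P_1 = 67.3462; CS_1 = 298.824, PS_1 = 478.1183.
Change in producer surplus = 478.1183 - 1234.6627 = -756.5444.

-756.54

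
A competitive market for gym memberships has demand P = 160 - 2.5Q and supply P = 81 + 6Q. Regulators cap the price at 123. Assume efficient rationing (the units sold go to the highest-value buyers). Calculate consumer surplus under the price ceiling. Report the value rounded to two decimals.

197.75

Free-market equilibrium: 160 - 2.5Q = 81 + 6Q gives Q* = 9.2941, P* = 136.7647.
At the ceiling price 123, quantity supplied is (123 - 81)/6 = 7; supply is the short side, so Q = 7 trades at P = 123.
The demand price at Q = 7 is 142.5. CS is the trapezoid between demand and 123 over [0, 7]: (1/2)[(160 - 123) + (142.5 - 123)](7) = 197.75.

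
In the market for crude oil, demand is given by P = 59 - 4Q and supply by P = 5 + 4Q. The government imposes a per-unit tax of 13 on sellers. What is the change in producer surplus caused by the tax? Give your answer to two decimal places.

-38.59

Pre-tax equilibrium: 59 - 4Q = 5 + 4Q gives Q* = 6.75, P* = 32.
A tax on sellers shifts supply up by 13: 59 - 4Q = 5 + 4Q + 13, so Q_t = 5.125. Buyers pay P_b = 38.5; sellers receive P_s = P_b - 13 = 25.5.
Producers lose the trapezoid between P_s and P* out to Q_t plus the triangle from Q_t to Q*: change in PS = 52.5312 - 91.125 = -38.5938.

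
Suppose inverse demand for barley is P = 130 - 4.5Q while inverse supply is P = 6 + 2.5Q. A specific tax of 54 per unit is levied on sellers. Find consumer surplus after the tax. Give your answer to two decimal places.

Pre-tax equilibrium: 130 - 4.5Q = 6 + 2.5Q gives Q* = 17.7143, P* = 50.2857.
With the tax, sellers need 54 more per unit: 130 - 4.5Q = 6 + 2.5Q + 54, so Q_t = 10. Buyers pay P_b = 85; sellers receive P_s = P_b - 54 = 31.
CS = (1/2)(Q_t)(130 - P_b) = (1/2)(10)(45) = 225.

225.00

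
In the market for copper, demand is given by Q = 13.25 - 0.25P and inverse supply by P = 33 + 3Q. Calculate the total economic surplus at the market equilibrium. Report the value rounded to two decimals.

Rewriting demand in inverse form: P = 53 - 4Q.
Equilibrium: 53 - 4Q = 33 + 3Q, so Q* = 2.8571 and P* = 41.5714.
Total surplus is the full triangle between the curves from 0 to Q*: (1/2)(2.8571)(53 - 33) = 28.5714.

28.57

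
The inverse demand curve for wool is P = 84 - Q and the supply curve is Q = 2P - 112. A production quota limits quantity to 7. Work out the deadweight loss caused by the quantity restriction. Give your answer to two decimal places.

102.08

Rewriting supply in inverse form: P = 56 + 0.5Q.
Without the quota, 84 - Q = 56 + 0.5Q gives Q* = 18.6667.
At Q = 7 the demand price is 84 - (7) = 77 and the supply price is 56 + 0.5(7) = 59.5.
Deadweight loss is the triangle between the curves from 7 to 18.6667: (1/2)(77 - 59.5)(18.6667 - 7) = 102.0833.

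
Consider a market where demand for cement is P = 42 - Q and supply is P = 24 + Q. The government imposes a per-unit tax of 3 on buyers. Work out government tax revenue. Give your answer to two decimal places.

Pre-tax equilibrium: 42 - Q = 24 + Q gives Q* = 9, P* = 33.
With the tax, buyers' net willingness to pay falls by 3: (42 - 3) - Q = 24 + Q, so Q_t = 7.5. Buyers pay P_b = 34.5; sellers receive P_s = P_b - 3 = 31.5.
Tax revenue = t x Q_t = 3 x 7.5 = 22.5.

22.50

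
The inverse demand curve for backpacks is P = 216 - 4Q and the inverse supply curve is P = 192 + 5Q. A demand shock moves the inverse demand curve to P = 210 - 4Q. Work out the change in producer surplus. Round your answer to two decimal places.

-7.78

Initial equilibrium: Q_0 = 2.6667, P_0 = 205.3333; CS_0 = (1/2)(2.6667)(10.6667) = 14.2222, PS_0 = (1/2)(2.6667)(13.3333) = 17.7778.
New equilibrium: 210 - 4Q = 192 + 5Q gives Q_1 = 2, P_1 = 202; CS_1 = 8, PS_1 = 10.
Change in producer surplus = 10 - 17.7778 = -7.7778.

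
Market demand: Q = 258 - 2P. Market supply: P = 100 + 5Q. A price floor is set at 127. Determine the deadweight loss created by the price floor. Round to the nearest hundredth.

Rewriting demand in inverse form: P = 129 - 0.5Q.
Without the control, 129 - 0.5Q = 100 + 5Q so Q* = 5.2727 and P* = 126.3636.
At P = 127, buyers demand (129 - 127)/0.5 = 4 while sellers would supply more, so the quantity traded is 4 at price 127.
At Q = 4 the demand price is 127 and the supply price is 120. Deadweight loss is the triangle between the curves from 4 to 5.2727: (1/2)(127 - 120)(5.2727 - 4) = 4.4545.

4.45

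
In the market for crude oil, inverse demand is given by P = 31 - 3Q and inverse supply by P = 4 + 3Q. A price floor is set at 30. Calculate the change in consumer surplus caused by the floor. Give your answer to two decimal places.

-30.21

Without the control, 31 - 3Q = 4 + 3Q so Q* = 4.5 and P* = 17.5.
At the floor price 30, quantity demanded is (31 - 30)/3 = 0.3333; demand is the short side, so Q = 0.3333 trades at P = 30.
CS goes from (1/2)(4.5)(13.5) = 30.375 to 0.1667 (computed as (31 - 30)(0.3333) - (1/2)(3)(0.3333)^2), a change of -30.2083.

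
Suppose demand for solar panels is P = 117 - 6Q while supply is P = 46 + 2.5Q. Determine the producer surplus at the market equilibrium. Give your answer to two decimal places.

Equilibrium: 117 - 6Q = 46 + 2.5Q, so Q* = 8.3529 and P* = 66.8824.
The supply curve's price intercept is 46, so PS = (1/2)(Q*)(P* - 46) = (1/2)(8.3529)(20.8824) = 87.2145.

87.21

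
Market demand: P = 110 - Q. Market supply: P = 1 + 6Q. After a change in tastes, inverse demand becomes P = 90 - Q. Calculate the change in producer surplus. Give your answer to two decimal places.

Initial equilibrium: Q_0 = 15.5714, P_0 = 94.4286; CS_0 = (1/2)(15.5714)(15.5714) = 121.2347, PS_0 = (1/2)(15.5714)(93.4286) = 727.4082.
New equilibrium: 90 - Q = 1 + 6Q gives Q_1 = 12.7143, P_1 = 77.2857; CS_1 = 80.8265, PS_1 = 484.9592.
Change in producer surplus = 484.9592 - 727.4082 = -242.449.

-242.45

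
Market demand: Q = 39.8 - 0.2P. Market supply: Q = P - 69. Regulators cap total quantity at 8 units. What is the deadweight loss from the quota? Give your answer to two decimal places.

560.33

Rewriting demand in inverse form: P = 199 - 5Q.
Rewriting supply in inverse form: P = 69 + Q.
Unrestricted equilibrium: Q* = (199 - 69)/(5 + 1) = 21.6667.
At Q = 8 the demand price is 199 - 5(8) = 159 and the supply price is 69 + (8) = 77.
Deadweight loss is the triangle between the curves from 8 to 21.6667: (1/2)(159 - 77)(21.6667 - 8) = 560.3333.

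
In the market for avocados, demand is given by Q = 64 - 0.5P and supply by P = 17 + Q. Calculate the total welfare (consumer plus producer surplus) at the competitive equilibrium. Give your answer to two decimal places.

2053.50

Rewriting demand in inverse form: P = 128 - 2Q.
Equilibrium: 128 - 2Q = 17 + Q, so Q* = 37 and P* = 54.
CS = (1/2)(37)(74) = 1369 and PS = (1/2)(37)(37) = 684.5, so total surplus = 2053.5.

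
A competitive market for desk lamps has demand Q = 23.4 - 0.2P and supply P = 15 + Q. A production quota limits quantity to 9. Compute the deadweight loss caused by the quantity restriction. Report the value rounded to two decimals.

Rewriting demand in inverse form: P = 117 - 5Q.
Without the quota, 117 - 5Q = 15 + Q gives Q* = 17.
At Q = 9 the demand price is 117 - 5(9) = 72 and the supply price is 15 + (9) = 24.
DWL = (1/2)(gap between curves at 9) x (Q* - 9) = (1/2)(48)(8) = 192.

192.00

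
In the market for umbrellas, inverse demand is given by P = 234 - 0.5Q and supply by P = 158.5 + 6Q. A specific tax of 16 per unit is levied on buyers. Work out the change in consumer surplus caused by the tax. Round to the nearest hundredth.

-12.78

Pre-tax equilibrium: 234 - 0.5Q = 158.5 + 6Q gives Q* = 11.6154, P* = 228.1923.
A tax on buyers shifts demand down by 16: (234 - 16) - 0.5Q = 158.5 + 6Q, so Q_t = 9.1538. Buyers pay P_b = 229.4231; sellers receive P_s = P_b - 16 = 213.4231.
Consumers lose the trapezoid between P* and P_b out to Q_t plus the triangle from Q_t to Q*: change in CS = 20.9482 - 33.7293 = -12.7811.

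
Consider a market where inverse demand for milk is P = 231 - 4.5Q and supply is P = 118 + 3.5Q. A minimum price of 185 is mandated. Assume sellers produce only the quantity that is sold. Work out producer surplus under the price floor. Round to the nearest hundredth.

Free-market equilibrium: 231 - 4.5Q = 118 + 3.5Q gives Q* = 14.125, P* = 167.4375.
At P = 185, buyers demand (231 - 185)/4.5 = 10.2222 while sellers would supply more, so the quantity traded is 10.2222 at price 185.
The supply price at Q = 10.2222 is 153.7778. PS is the trapezoid between 185 and supply over [0, 10.2222]: (1/2)[(185 - 118) + (185 - 153.7778)](10.2222) = 502.0247.

502.02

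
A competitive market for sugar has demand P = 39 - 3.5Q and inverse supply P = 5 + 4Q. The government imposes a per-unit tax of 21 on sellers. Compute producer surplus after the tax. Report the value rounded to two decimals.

6.01

Pre-tax equilibrium: 39 - 3.5Q = 5 + 4Q gives Q* = 4.5333, P* = 23.1333.
A tax on sellers shifts supply up by 21: 39 - 3.5Q = 5 + 4Q + 21, so Q_t = 1.7333. Buyers pay P_b = 32.9333; sellers receive P_s = P_b - 21 = 11.9333.
Producer surplus is the triangle above supply below P_s: (1/2)(1.7333)(11.9333 - 5) = 6.0089.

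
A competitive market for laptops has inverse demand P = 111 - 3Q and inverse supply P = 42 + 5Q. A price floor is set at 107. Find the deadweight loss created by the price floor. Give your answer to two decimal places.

212.67

Free-market equilibrium: 111 - 3Q = 42 + 5Q gives Q* = 8.625, P* = 85.125.
At the floor price 107, quantity demanded is (111 - 107)/3 = 1.3333; demand is the short side, so Q = 1.3333 trades at P = 107.
At Q = 1.3333 the demand price is 107 and the supply price is 48.6667. Deadweight loss is the triangle between the curves from 1.3333 to 8.625: (1/2)(107 - 48.6667)(8.625 - 1.3333) = 212.6736.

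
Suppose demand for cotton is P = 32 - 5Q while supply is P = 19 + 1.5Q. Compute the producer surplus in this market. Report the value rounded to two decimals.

Setting demand equal to supply, 13 = 6.5Q, so Q* = 2 and P* = 22.
Producer surplus is the triangle above supply below P*: (1/2)(2)(22 - 19) = (1/2)(2)(3) = 3.

3.00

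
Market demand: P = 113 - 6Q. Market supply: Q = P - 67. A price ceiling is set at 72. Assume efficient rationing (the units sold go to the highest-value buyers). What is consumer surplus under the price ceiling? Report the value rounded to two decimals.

130.00

Rewriting supply in inverse form: P = 67 + Q.
Without the control, 113 - 6Q = 67 + Q so Q* = 6.5714 and P* = 73.5714.
At P = 72, sellers supply (72 - 67)/1 = 5 while buyers want more, so the quantity traded is 5 at price 72.
The demand price at Q = 5 is 83. CS is the trapezoid between demand and 72 over [0, 5]: (1/2)[(113 - 72) + (83 - 72)](5) = 130.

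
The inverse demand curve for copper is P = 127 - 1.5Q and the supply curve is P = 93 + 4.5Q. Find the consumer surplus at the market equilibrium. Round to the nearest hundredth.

24.08

Equilibrium: 127 - 1.5Q = 93 + 4.5Q, so Q* = 5.6667 and P* = 118.5.
Consumer surplus is the triangle under demand above P*: (1/2)(5.6667)(127 - 118.5) = (1/2)(5.6667)(8.5) = 24.0833.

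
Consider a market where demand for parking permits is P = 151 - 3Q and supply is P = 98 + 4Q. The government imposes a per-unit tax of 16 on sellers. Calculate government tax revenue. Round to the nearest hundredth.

84.57

Without the tax, 151 - 3Q = 98 + 4Q so Q* = 7.5714 and P* = 128.2857.
With the tax, sellers need 16 more per unit: 151 - 3Q = 98 + 4Q + 16, so Q_t = 5.2857. Buyers pay P_b = 135.1429; sellers receive P_s = P_b - 16 = 119.1429.
Revenue is the tax times quantity traded: 16 x 5.2857 = 84.5714.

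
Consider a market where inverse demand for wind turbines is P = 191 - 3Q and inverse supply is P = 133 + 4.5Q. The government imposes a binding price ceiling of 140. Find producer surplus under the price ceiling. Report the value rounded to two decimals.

5.44

Without the control, 191 - 3Q = 133 + 4.5Q so Q* = 7.7333 and P* = 167.8.
At P = 140, sellers supply (140 - 133)/4.5 = 1.5556 while buyers want more, so the quantity traded is 1.5556 at price 140.
PS is the triangle above supply below 140: (1/2)(1.5556)(140 - 133) = 5.4444.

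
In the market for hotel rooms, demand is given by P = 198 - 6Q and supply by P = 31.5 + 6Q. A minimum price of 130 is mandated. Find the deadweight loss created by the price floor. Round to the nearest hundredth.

38.76

Free-market equilibrium: 198 - 6Q = 31.5 + 6Q gives Q* = 13.875, P* = 114.75.
At the floor price 130, quantity demanded is (198 - 130)/6 = 11.3333; demand is the short side, so Q = 11.3333 trades at P = 130.
The lost-trades triangle has base Q* - 11.3333 = 2.5417 and height equal to the gap between the curves at Q = 11.3333, which is 130 - 99.5 = 30.5. DWL = (1/2)(2.5417)(30.5) = 38.7604.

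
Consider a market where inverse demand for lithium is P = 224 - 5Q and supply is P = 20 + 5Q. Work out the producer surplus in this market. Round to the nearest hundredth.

Set 224 - 5Q = 20 + 5Q, which gives 204 = 10Q, so Q* = 20.4 and P* = 224 - 5(20.4) = 122.
PS is the area between P* and the supply curve from 0 to Q*: (1/2)(20.4)(102) = 1040.4.

1040.40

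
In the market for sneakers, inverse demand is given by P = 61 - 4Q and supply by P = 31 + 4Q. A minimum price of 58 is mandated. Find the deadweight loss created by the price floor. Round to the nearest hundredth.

36.00

Free-market equilibrium: 61 - 4Q = 31 + 4Q gives Q* = 3.75, P* = 46.
At the floor price 58, quantity demanded is (61 - 58)/4 = 0.75; demand is the short side, so Q = 0.75 trades at P = 58.
The lost-trades triangle has base Q* - 0.75 = 3 and height equal to the gap between the curves at Q = 0.75, which is 58 - 34 = 24. DWL = (1/2)(3)(24) = 36.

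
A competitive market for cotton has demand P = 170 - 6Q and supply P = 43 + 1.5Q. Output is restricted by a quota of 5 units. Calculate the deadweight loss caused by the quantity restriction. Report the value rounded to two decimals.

534.02

Without the quota, 170 - 6Q = 43 + 1.5Q gives Q* = 16.9333.
At Q = 5 the demand price is 170 - 6(5) = 140 and the supply price is 43 + 1.5(5) = 50.5.
Deadweight loss is the triangle between the curves from 5 to 16.9333: (1/2)(140 - 50.5)(16.9333 - 5) = 534.0167.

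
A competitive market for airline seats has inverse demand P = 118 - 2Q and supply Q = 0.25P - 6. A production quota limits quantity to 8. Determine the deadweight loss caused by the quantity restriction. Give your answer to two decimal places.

176.33

Rewriting supply in inverse form: P = 24 + 4Q.
Without the quota, 118 - 2Q = 24 + 4Q gives Q* = 15.6667.
At Q = 8 the demand price is 118 - 2(8) = 102 and the supply price is 24 + 4(8) = 56.
DWL = (1/2)(gap between curves at 8) x (Q* - 8) = (1/2)(46)(7.6667) = 176.3333.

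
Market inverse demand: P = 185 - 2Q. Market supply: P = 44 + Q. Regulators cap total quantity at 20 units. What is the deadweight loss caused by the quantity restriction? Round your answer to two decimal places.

Unrestricted equilibrium: Q* = (185 - 44)/(2 + 1) = 47.
At Q = 20 the demand price is 185 - 2(20) = 145 and the supply price is 44 + (20) = 64.
DWL = (1/2)(gap between curves at 20) x (Q* - 20) = (1/2)(81)(27) = 1093.5.

1093.50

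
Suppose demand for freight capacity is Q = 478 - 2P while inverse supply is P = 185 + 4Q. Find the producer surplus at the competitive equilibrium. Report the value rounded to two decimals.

Rewriting demand in inverse form: P = 239 - 0.5Q.
Set 239 - 0.5Q = 185 + 4Q, which gives 54 = 4.5Q, so Q* = 12 and P* = 239 - 0.5(12) = 233.
The supply curve's price intercept is 185, so PS = (1/2)(Q*)(P* - 185) = (1/2)(12)(48) = 288.

288.00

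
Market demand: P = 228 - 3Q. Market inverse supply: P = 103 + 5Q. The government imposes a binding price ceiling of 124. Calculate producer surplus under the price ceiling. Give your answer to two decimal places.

44.10

Without the control, 228 - 3Q = 103 + 5Q so Q* = 15.625 and P* = 181.125.
At P = 124, sellers supply (124 - 103)/5 = 4.2 while buyers want more, so the quantity traded is 4.2 at price 124.
PS is the triangle above supply below 124: (1/2)(4.2)(124 - 103) = 44.1.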